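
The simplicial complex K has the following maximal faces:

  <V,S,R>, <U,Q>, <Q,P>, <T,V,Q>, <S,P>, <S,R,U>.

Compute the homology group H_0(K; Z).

H_0 ≅ Z.

Fix the vertex order P < Q < R < S < T < U < V and write every simplex with vertices in increasing order. Then dim K = 2 and the simplices of K are:

  0-simplices (7): P, Q, R, S, T, U, V
  1-simplices (11): PQ, PS, QT, QU, QV, RS, RU, RV, SU, SV, TV
  2-simplices (3): QTV, RSU, RSV

Hence C_0 ≅ Z^7, C_1 ≅ Z^11, C_2 ≅ Z^3.

Boundary ∂_1: C_1 → C_0 is given by ∂[p,q] = [q] − [p].
The resulting 7×11 matrix has rank 6, and its Smith normal form has invariant factors (1,1,1,1,1,1).

The boundary map ∂_2: C_2 → C_1 maps a triangle to the signed sum of its edges. For instance
  ∂RSV = SV − RV + RS,
  ∂RSU = SU − RU + RS.
This gives a 11×3 integer matrix of rank 3; reducing to Smith normal form yields diagonal entries (1,1,1).

Now H_k = ker ∂_k / im ∂_{k+1}, so:

  H_0: rank C_0 − rank ∂_1 = 7 − 6 = 1, and the invariant factors of ∂_1 are all 1, so H_0 ≅ Z.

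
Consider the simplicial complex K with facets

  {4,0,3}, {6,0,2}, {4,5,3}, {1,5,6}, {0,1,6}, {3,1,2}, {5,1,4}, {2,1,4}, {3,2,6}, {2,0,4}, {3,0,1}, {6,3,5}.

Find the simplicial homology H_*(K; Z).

Take the total order 0 < 1 < 2 < 3 < 4 < 5 < 6 on the vertex set. Then K (dimension 2) consists of the simplices:

  0-simplices (7): [0], [1], [2], [3], [4], [5], [6]
  1-simplices (18): [0,1], [0,2], [0,3], [0,4], [0,6], [1,2], [1,3], [1,4], [1,5], [1,6], [2,3], [2,4], [2,6], [3,4], [3,5], [3,6], [4,5], [5,6]
  2-simplices (12): [0,1,3], [0,1,6], [0,2,4], [0,2,6], [0,3,4], [1,2,3], [1,2,4], [1,4,5], [1,5,6], [2,3,6], [3,4,5], [3,5,6]

so the chain groups are C_0 ≅ Z^7, C_1 ≅ Z^18, C_2 ≅ Z^12.

Boundary ∂_1: C_1 → C_0 sends each edge [p,q] (with p < q) to q − p.
The 7×18 boundary matrix has rank 6 and Smith normal form diag(1,1,1,1,1,1).

∂_2: C_2 → C_1 acts by ∂[p,q,r] = [q,r] − [p,r] + [p,q]. For instance
  ∂[2,3,6] = [3,6] − [2,6] + [2,3],
  ∂[0,3,4] = [3,4] − [0,4] + [0,3].
This gives a 18×12 integer matrix of rank 12; reducing to Smith normal form yields diagonal entries (1,1,1,1,1,1,1,1,1,1,1,2).

From H_k ≅ ker(∂_k) / im(∂_{k+1}) we obtain:

  H_0: rank C_0 − rank ∂_1 = 7 − 6 = 1, and the invariant factors of ∂_1 are all 1, so H_0 = Z.
  H_1: rank ker ∂_1 − rank ∂_2 = (18 − 6) − 12 = 0, and ∂_2 has invariant factor 2 > 1, so H_1 = Z/2Z.
  H_2: rank ker ∂_2 − rank ∂_3 = (12 − 12) − 0 = 0, and there is no ∂_3, so H_2 = 0.

As a check, the Euler characteristic is 7 − 18 + 12 = 1, which agrees with 1 − 0 + 0 = 1.
(K is a triangulation of the real projective plane RP^2.)

H_0 ≅ Z,  H_1 ≅ Z/2Z,  H_2 = 0.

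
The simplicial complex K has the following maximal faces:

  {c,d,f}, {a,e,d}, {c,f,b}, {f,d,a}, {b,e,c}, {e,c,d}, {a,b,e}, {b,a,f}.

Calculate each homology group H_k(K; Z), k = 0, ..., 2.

H_0 ≅ Z,  H_1 = 0,  H_2 ≅ Z.

Take the total order a < b < c < d < e < f on the vertex set. Then K (dimension 2) consists of the simplices:

  0-simplices (6): a, b, c, d, e, f
  1-simplices (12): ab, ad, ae, af, bc, be, bf, cd, ce, cf, de, df
  2-simplices (8): abe, abf, ade, adf, bce, bcf, cde, cdf

so the chain groups are C_0 ≅ Z^6, C_1 ≅ Z^12, C_2 ≅ Z^8.

Boundary ∂_1: C_1 → C_0 maps an edge to its endpoints' difference, ∂[p,q] = q − p. For instance
  ∂be = e − b.
As a 6×12 matrix over Z this has rank 5, with invariant factors (1,1,1,1,1).

∂_2: C_2 → C_1 sends each 2-simplex [p,q,r] to [q,r] − [p,r] + [p,q]. For instance
  ∂bce = ce − be + bc,
  ∂adf = df − af + ad.
The resulting 12×8 matrix has rank 7, and its Smith normal form has invariant factors (1,1,1,1,1,1,1).

From H_k ≅ ker(∂_k) / im(∂_{k+1}) we obtain:

  H_0: rank C_0 − rank ∂_1 = 6 − 5 = 1, and the invariant factors of ∂_1 are all 1, so H_0 = Z.
  H_1: rank ker ∂_1 − rank ∂_2 = (12 − 5) − 7 = 0, and the invariant factors of ∂_2 are all 1, so H_1 = 0.
  H_2: rank ker ∂_2 − rank ∂_3 = (8 − 7) − 0 = 1, and there is no ∂_3, so H_2 = Z.

(K is a triangulation of the 2-sphere S^2.)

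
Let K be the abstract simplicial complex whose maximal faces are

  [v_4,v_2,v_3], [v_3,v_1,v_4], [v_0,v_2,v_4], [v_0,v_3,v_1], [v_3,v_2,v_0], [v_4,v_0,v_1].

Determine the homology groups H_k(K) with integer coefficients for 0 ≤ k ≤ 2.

We work with the vertex ordering v_0 < v_1 < v_2 < v_3 < v_4. The simplices of K, each written with vertices in increasing order, are:

  0-simplices (5): [v_0], [v_1], [v_2], [v_3], [v_4]
  1-simplices (9): [v_0,v_1], [v_0,v_2], [v_0,v_3], [v_0,v_4], [v_1,v_3], [v_1,v_4], [v_2,v_3], [v_2,v_4], [v_3,v_4]
  2-simplices (6): [v_0,v_1,v_3], [v_0,v_1,v_4], [v_0,v_2,v_3], [v_0,v_2,v_4], [v_1,v_3,v_4], [v_2,v_3,v_4]

Hence C_0 ≅ Z^5, C_1 ≅ Z^9, C_2 ≅ Z^6.

The boundary map ∂_1: C_1 → C_0 maps an edge to its endpoints' difference, ∂[p,q] = q − p. For instance
  ∂[v_0,v_2] = [v_2] − [v_0].
As a 5×9 matrix over Z this has rank 4, with invariant factors (1,1,1,1).

Boundary ∂_2: C_2 → C_1 acts by ∂[p,q,r] = [q,r] − [p,r] + [p,q]. For instance
  ∂[v_0,v_1,v_3] = [v_1,v_3] − [v_0,v_3] + [v_0,v_1],
  ∂[v_2,v_3,v_4] = [v_3,v_4] − [v_2,v_4] + [v_2,v_3].
The 9×6 boundary matrix has rank 5 and Smith normal form diag(1,1,1,1,1).

Computing H_k = (kernel of ∂_k) / (image of ∂_{k+1}):

  H_0: rank C_0 − rank ∂_1 = 5 − 4 = 1, and the invariant factors of ∂_1 are all 1, so H_0 ≅ Z.
  H_1: rank ker ∂_1 − rank ∂_2 = (9 − 4) − 5 = 0, and the invariant factors of ∂_2 are all 1, so H_1 ≅ 0.
  H_2: rank ker ∂_2 − rank ∂_3 = (6 − 5) − 0 = 1, and there is no ∂_3, so H_2 ≅ Z.

H_0 = Z,  H_1 = 0,  H_2 = Z.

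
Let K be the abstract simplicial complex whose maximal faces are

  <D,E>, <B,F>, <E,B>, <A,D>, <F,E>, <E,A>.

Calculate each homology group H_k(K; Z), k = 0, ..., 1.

We work with the vertex ordering A < B < D < E < F. The simplices of K, each written with vertices in increasing order, are:

  0-simplices (5): A, B, D, E, F
  1-simplices (6): AD, AE, BE, BF, DE, EF

giving chain groups C_0 ≅ Z^5, C_1 ≅ Z^6.

∂_1: C_1 → C_0 sends each edge [p,q] (with p < q) to q − p.
This gives a 5×6 integer matrix of rank 4; reducing to Smith normal form yields diagonal entries (1,1,1,1).

From H_k ≅ ker(∂_k) / im(∂_{k+1}) we obtain:

  H_0: rank C_0 − rank ∂_1 = 5 − 4 = 1, and the invariant factors of ∂_1 are all 1, so H_0 = Z.
  H_1: rank ker ∂_1 − rank ∂_2 = (6 − 4) − 0 = 2, and there is no ∂_2, so H_1 = Z^2.

As a check, the Euler characteristic is 5 − 6 = -1, which agrees with 1 − 2 = -1.

H_0 = Z,  H_1 = Z^2.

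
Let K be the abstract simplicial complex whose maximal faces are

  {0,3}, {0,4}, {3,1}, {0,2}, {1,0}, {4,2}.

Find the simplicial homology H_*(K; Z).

Fix the vertex order 0 < 1 < 2 < 3 < 4 and write every simplex with vertices in increasing order. Then dim K = 1 and the simplices of K are:

  0-simplices (5): [0], [1], [2], [3], [4]
  1-simplices (6): [0,1], [0,2], [0,3], [0,4], [1,3], [2,4]

giving chain groups C_0 ≅ Z^5, C_1 ≅ Z^6.

∂_1: C_1 → C_0 maps an edge to its endpoints' difference, ∂[p,q] = q − p.
The 5×6 boundary matrix has rank 4 and Smith normal form diag(1,1,1,1).

From H_k ≅ ker(∂_k) / im(∂_{k+1}) we obtain:

  H_0: rank C_0 − rank ∂_1 = 5 − 4 = 1, and the invariant factors of ∂_1 are all 1, so H_0 ≅ Z.
  H_1: rank ker ∂_1 − rank ∂_2 = (6 − 4) − 0 = 2, and there is no ∂_2, so H_1 ≅ Z^2.

H_0 ≅ Z,  H_1 ≅ Z^2.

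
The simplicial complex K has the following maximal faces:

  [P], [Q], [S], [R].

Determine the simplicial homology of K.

H_0 = Z^4.

Order the vertices as P < Q < R < S. Listing each simplex with vertices in this order, K has dimension 0 with simplices:

  0-simplices (4): P, Q, R, S

giving chain groups C_0 ≅ Z^4.

Reading off H_k = ker ∂_k / im ∂_{k+1}:

  H_0: rank C_0 − rank ∂_1 = 4 − 0 = 4, and there is no ∂_1, so H_0 = Z^4.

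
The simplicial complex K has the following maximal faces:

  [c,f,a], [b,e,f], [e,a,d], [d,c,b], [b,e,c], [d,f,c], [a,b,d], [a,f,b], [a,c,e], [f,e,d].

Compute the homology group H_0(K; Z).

H_0 ≅ Z.

Fix the vertex order a < b < c < d < e < f and write every simplex with vertices in increasing order. Then dim K = 2 and the simplices of K are:

  0-simplices (6): a, b, c, d, e, f
  1-simplices (15): ab, ac, ad, ae, af, bc, bd, be, bf, cd, ce, cf, de, df, ef
  2-simplices (10): abd, abf, ace, acf, ade, bcd, bce, bef, cdf, def

giving chain groups C_0 ≅ Z^6, C_1 ≅ Z^15, C_2 ≅ Z^10.

∂_1: C_1 → C_0 sends each edge [p,q] (with p < q) to q − p.
The resulting 6×15 matrix has rank 5, and its Smith normal form has invariant factors (1,1,1,1,1).

Boundary ∂_2: C_2 → C_1 acts by ∂[p,q,r] = [q,r] − [p,r] + [p,q]. For instance
  ∂bef = ef − bf + be,
  ∂acf = cf − af + ac.
As a 15×10 matrix over Z this has rank 10, with invariant factors (1,1,1,1,1,1,1,1,1,2).

Now H_k = ker ∂_k / im ∂_{k+1}, so:

  H_0: rank C_0 − rank ∂_1 = 6 − 5 = 1, and the invariant factors of ∂_1 are all 1, so H_0 = Z.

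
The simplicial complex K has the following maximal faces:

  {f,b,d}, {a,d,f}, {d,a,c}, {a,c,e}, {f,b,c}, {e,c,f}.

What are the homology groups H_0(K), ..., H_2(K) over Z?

Order the vertices as a < b < c < d < e < f. Listing each simplex with vertices in this order, K has dimension 2 with simplices:

  0-simplices (6): a, b, c, d, e, f
  1-simplices (12): ac, ad, ae, af, bc, bd, bf, cd, ce, cf, df, ef
  2-simplices (6): acd, ace, adf, bcf, bdf, cef

giving chain groups C_0 ≅ Z^6, C_1 ≅ Z^12, C_2 ≅ Z^6.

∂_1: C_1 → C_0 is given by ∂[p,q] = [q] − [p].
The resulting 6×12 matrix has rank 5, and its Smith normal form has invariant factors (1,1,1,1,1).

The boundary map ∂_2: C_2 → C_1 maps a triangle to the signed sum of its edges. For instance
  ∂bcf = cf − bf + bc,
  ∂adf = df − af + ad.
The resulting 12×6 matrix has rank 6, and its Smith normal form has invariant factors (1,1,1,1,1,1).

Now H_k = ker ∂_k / im ∂_{k+1}, so:

  H_0: rank C_0 − rank ∂_1 = 6 − 5 = 1, and the invariant factors of ∂_1 are all 1, so H_0 = Z.
  H_1: rank ker ∂_1 − rank ∂_2 = (12 − 5) − 6 = 1, and the invariant factors of ∂_2 are all 1, so H_1 = Z.
  H_2: rank ker ∂_2 − rank ∂_3 = (6 − 6) − 0 = 0, and there is no ∂_3, so H_2 = 0.

As a check, the Euler characteristic is 6 − 12 + 6 = 0, which agrees with 1 − 1 + 0 = 0.
(K is a triangulation of the cylinder S^1 x I.)

H_0 = Z,  H_1 = Z,  H_2 = 0.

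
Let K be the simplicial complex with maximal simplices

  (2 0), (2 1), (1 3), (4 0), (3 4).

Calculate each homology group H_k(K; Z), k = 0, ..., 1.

H_0 = Z,  H_1 = Z.

Take the total order 0 < 1 < 2 < 3 < 4 on the vertex set. Then K (dimension 1) consists of the simplices:

  0-simplices (5): [0], [1], [2], [3], [4]
  1-simplices (5): [0,2], [0,4], [1,2], [1,3], [3,4]

giving chain groups C_0 ≅ Z^5, C_1 ≅ Z^5.

∂_1: C_1 → C_0 is given by ∂[p,q] = [q] − [p].
The resulting 5×5 matrix has rank 4, and its Smith normal form has invariant factors (1,1,1,1).

Now H_k = ker ∂_k / im ∂_{k+1}, so:

  H_0: rank C_0 − rank ∂_1 = 5 − 4 = 1, and the invariant factors of ∂_1 are all 1, so H_0 = Z.
  H_1: rank ker ∂_1 − rank ∂_2 = (5 − 4) − 0 = 1, and there is no ∂_2, so H_1 = Z.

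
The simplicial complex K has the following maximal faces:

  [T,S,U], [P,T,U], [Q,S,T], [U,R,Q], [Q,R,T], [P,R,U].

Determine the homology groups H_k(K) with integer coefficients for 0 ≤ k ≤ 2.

H_0 = Z,  H_1 = Z,  H_2 = 0.

Fix the vertex order P < Q < R < S < T < U and write every simplex with vertices in increasing order. Then dim K = 2 and the simplices of K are:

  0-simplices (6): P, Q, R, S, T, U
  1-simplices (12): PR, PT, PU, QR, QS, QT, QU, RT, RU, ST, SU, TU
  2-simplices (6): PRU, PTU, QRT, QRU, QST, STU

so the chain groups are C_0 ≅ Z^6, C_1 ≅ Z^12, C_2 ≅ Z^6.

The boundary map ∂_1: C_1 → C_0 is given by ∂[p,q] = [q] − [p].
As a 6×12 matrix over Z this has rank 5, with invariant factors (1,1,1,1,1).

∂_2: C_2 → C_1 acts by ∂[p,q,r] = [q,r] − [p,r] + [p,q]. For instance
  ∂QRU = RU − QU + QR,
  ∂QST = ST − QT + QS.
As a 12×6 matrix over Z this has rank 6, with invariant factors (1,1,1,1,1,1).

From H_k ≅ ker(∂_k) / im(∂_{k+1}) we obtain:

  H_0: rank C_0 − rank ∂_1 = 6 − 5 = 1, and the invariant factors of ∂_1 are all 1, so H_0 = Z.
  H_1: rank ker ∂_1 − rank ∂_2 = (12 − 5) − 6 = 1, and the invariant factors of ∂_2 are all 1, so H_1 = Z.
  H_2: rank ker ∂_2 − rank ∂_3 = (6 − 6) − 0 = 0, and there is no ∂_3, so H_2 = 0.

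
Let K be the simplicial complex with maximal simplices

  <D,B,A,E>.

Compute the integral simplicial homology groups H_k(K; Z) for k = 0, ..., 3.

Take the total order A < B < D < E on the vertex set. Then K (dimension 3) consists of the simplices:

  0-simplices (4): A, B, D, E
  1-simplices (6): AB, AD, AE, BD, BE, DE
  2-simplices (4): ABD, ABE, ADE, BDE
  3-simplices (1): ABDE

so the chain groups are C_0 ≅ Z^4, C_1 ≅ Z^6, C_2 ≅ Z^4, C_3 ≅ Z^1.

Boundary ∂_1: C_1 → C_0 sends each edge [p,q] (with p < q) to q − p.
As a 4×6 matrix over Z this has rank 3, with invariant factors (1,1,1).

Boundary ∂_2: C_2 → C_1 maps a triangle to the signed sum of its edges. For instance
  ∂ABE = BE − AE + AB,
  ∂ADE = DE − AE + AD.
As a 6×4 matrix over Z this has rank 3, with invariant factors (1,1,1).

Boundary ∂_3: C_3 → C_2 sends each 3-simplex σ to the alternating sum Σ_i (−1)^i (σ with its i-th vertex removed). For instance
  ∂ABDE = BDE − ADE + ABE − ABD.
This gives a 4×1 integer matrix of rank 1; reducing to Smith normal form yields diagonal entries (1).

From H_k ≅ ker(∂_k) / im(∂_{k+1}) we obtain:

  H_0: rank C_0 − rank ∂_1 = 4 − 3 = 1, and the invariant factors of ∂_1 are all 1, so H_0 = Z.
  H_1: rank ker ∂_1 − rank ∂_2 = (6 − 3) − 3 = 0, and the invariant factors of ∂_2 are all 1, so H_1 = 0.
  H_2: rank ker ∂_2 − rank ∂_3 = (4 − 3) − 1 = 0, and the invariant factors of ∂_3 are all 1, so H_2 = 0.
  H_3: rank ker ∂_3 − rank ∂_4 = (1 − 1) − 0 = 0, and there is no ∂_4, so H_3 = 0.

H_0 = Z,  H_1 = 0,  H_2 = 0,  H_3 = 0.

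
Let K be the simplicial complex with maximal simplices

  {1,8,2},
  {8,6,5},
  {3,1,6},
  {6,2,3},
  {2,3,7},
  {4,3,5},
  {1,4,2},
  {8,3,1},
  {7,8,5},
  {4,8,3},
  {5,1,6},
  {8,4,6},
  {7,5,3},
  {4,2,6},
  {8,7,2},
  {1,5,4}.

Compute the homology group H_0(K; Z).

H_0 ≅ Z.

Fix the vertex order 1 < 2 < 3 < 4 < 5 < 6 < 7 < 8 and write every simplex with vertices in increasing order. Then dim K = 2 and the simplices of K are:

  0-simplices (8): [1], [2], [3], [4], [5], [6], [7], [8]
  1-simplices (24): (24 of them)
  2-simplices (16): [1,2,4], [1,2,8], [1,3,6], [1,3,8], [1,4,5], [1,5,6], [2,3,6], [2,3,7], [2,4,6], [2,7,8], [3,4,5], [3,4,8], [3,5,7], [4,6,8], [5,6,8], [5,7,8]

so the chain groups are C_0 ≅ Z^8, C_1 ≅ Z^24, C_2 ≅ Z^16.

Boundary ∂_1: C_1 → C_0 sends each edge [p,q] (with p < q) to q − p.
As a 8×24 matrix over Z this has rank 7, with invariant factors (1,1,1,1,1,1,1).

Boundary ∂_2: C_2 → C_1 maps a triangle to the signed sum of its edges. For instance
  ∂[1,5,6] = [5,6] − [1,6] + [1,5],
  ∂[1,2,4] = [2,4] − [1,4] + [1,2].
As a 24×16 matrix over Z this has rank 15, with invariant factors (1,1,1,1,1,1,1,1,1,1,1,1,1,1,1).

Reading off H_k = ker ∂_k / im ∂_{k+1}:

  H_0: rank C_0 − rank ∂_1 = 8 − 7 = 1, and the invariant factors of ∂_1 are all 1, so H_0 ≅ Z.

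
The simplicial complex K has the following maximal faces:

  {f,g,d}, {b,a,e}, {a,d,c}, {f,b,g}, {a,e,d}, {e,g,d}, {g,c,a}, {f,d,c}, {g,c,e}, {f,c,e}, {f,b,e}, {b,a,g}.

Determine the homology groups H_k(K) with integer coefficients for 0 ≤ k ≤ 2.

H_0 ≅ Z,  H_1 ≅ Z/2,  H_2 = 0.

Fix the vertex order a < b < c < d < e < f < g and write every simplex with vertices in increasing order. Then dim K = 2 and the simplices of K are:

  0-simplices (7): a, b, c, d, e, f, g
  1-simplices (18): ab, ac, ad, ae, ag, be, bf, bg, cd, ce, cf, cg, de, df, dg, ef, eg, fg
  2-simplices (12): abe, abg, acd, acg, ade, bef, bfg, cdf, cef, ceg, deg, dfg

giving chain groups C_0 ≅ Z^7, C_1 ≅ Z^18, C_2 ≅ Z^12.

Boundary ∂_1: C_1 → C_0 is given by ∂[p,q] = [q] − [p]. For instance
  ∂de = e − d.
As a 7×18 matrix over Z this has rank 6, with invariant factors (1,1,1,1,1,1).

Boundary ∂_2: C_2 → C_1 sends each 2-simplex [p,q,r] to [q,r] − [p,r] + [p,q]. For instance
  ∂acd = cd − ad + ac,
  ∂bfg = fg − bg + bf.
The resulting 18×12 matrix has rank 12, and its Smith normal form has invariant factors (1,1,1,1,1,1,1,1,1,1,1,2).

Now H_k = ker ∂_k / im ∂_{k+1}, so:

  H_0: rank C_0 − rank ∂_1 = 7 − 6 = 1, and the invariant factors of ∂_1 are all 1, so H_0 ≅ Z.
  H_1: rank ker ∂_1 − rank ∂_2 = (18 − 6) − 12 = 0, and ∂_2 has invariant factor 2 > 1, so H_1 ≅ Z/2.
  H_2: rank ker ∂_2 − rank ∂_3 = (12 − 12) − 0 = 0, and there is no ∂_3, so H_2 ≅ 0.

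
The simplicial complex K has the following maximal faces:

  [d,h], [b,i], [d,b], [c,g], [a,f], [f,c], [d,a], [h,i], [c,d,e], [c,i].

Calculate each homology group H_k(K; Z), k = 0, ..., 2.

H_0 = Z,  H_1 = Z^3,  H_2 = 0.

Order the vertices as a < b < c < d < e < f < g < h < i. Listing each simplex with vertices in this order, K has dimension 2 with simplices:

  0-simplices (9): a, b, c, d, e, f, g, h, i
  1-simplices (12): ad, af, bd, bi, cd, ce, cf, cg, ci, de, dh, hi
  2-simplices (1): cde

giving chain groups C_0 ≅ Z^9, C_1 ≅ Z^12, C_2 ≅ Z^1.

The boundary map ∂_1: C_1 → C_0 is given by ∂[p,q] = [q] − [p].
As a 9×12 matrix over Z this has rank 8, with invariant factors (1,1,1,1,1,1,1,1).

The boundary map ∂_2: C_2 → C_1 sends each 2-simplex [p,q,r] to [q,r] − [p,r] + [p,q]. For instance
  ∂cde = de − ce + cd.
The resulting 12×1 matrix has rank 1, and its Smith normal form has invariant factors (1).

Computing H_k = (kernel of ∂_k) / (image of ∂_{k+1}):

  H_0: rank C_0 − rank ∂_1 = 9 − 8 = 1, and the invariant factors of ∂_1 are all 1, so H_0 = Z.
  H_1: rank ker ∂_1 − rank ∂_2 = (12 − 8) − 1 = 3, and the invariant factors of ∂_2 are all 1, so H_1 = Z^3.
  H_2: rank ker ∂_2 − rank ∂_3 = (1 − 1) − 0 = 0, and there is no ∂_3, so H_2 = 0.

As a check, the Euler characteristic is 9 − 12 + 1 = -2, which agrees with 1 − 3 + 0 = -2.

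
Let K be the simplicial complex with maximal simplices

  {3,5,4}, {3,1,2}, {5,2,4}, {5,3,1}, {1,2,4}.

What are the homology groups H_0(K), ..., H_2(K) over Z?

K has 5 vertices, 10 edges, 5 triangles.
rank ∂_0 = 0, rank ∂_1 = 4 ⇒ b_0 = 5 − 0 − 4 = 1; all invariant factors of ∂_1 are 1 so no torsion. So H_0 ≅ Z.
rank ∂_1 = 4, rank ∂_2 = 5 ⇒ b_1 = 10 − 4 − 5 = 1; all invariant factors of ∂_2 are 1 so no torsion. So H_1 ≅ Z.
rank ∂_2 = 5, rank ∂_3 = 0 ⇒ b_2 = 5 − 5 − 0 = 0. So H_2 ≅ 0.

H_0 = Z,  H_1 = Z,  H_2 = 0.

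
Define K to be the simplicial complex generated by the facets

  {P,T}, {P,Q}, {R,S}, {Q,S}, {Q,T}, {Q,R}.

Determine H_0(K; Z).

Take the total order P < Q < R < S < T on the vertex set. Then K (dimension 1) consists of the simplices:

  0-simplices (5): P, Q, R, S, T
  1-simplices (6): PQ, PT, QR, QS, QT, RS

so the chain groups are C_0 ≅ Z^5, C_1 ≅ Z^6.

The boundary map ∂_1: C_1 → C_0 maps an edge to its endpoints' difference, ∂[p,q] = q − p.
The 5×6 boundary matrix has rank 4 and Smith normal form diag(1,1,1,1).

Now H_k = ker ∂_k / im ∂_{k+1}, so:

  H_0: rank C_0 − rank ∂_1 = 5 − 4 = 1, and the invariant factors of ∂_1 are all 1, so H_0 ≅ Z.

H_0 ≅ Z.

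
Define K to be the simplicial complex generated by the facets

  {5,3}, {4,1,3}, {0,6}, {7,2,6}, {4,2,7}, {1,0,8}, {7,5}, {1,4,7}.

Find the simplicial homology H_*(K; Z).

We work with the vertex ordering 0 < 1 < 2 < 3 < 4 < 5 < 6 < 7 < 8. The simplices of K, each written with vertices in increasing order, are:

  0-simplices (9): [0], [1], [2], [3], [4], [5], [6], [7], [8]
  1-simplices (15): [0,1], [0,6], [0,8], [1,3], [1,4], [1,7], [1,8], [2,4], [2,6], [2,7], [3,4], [3,5], [4,7], [5,7], [6,7]
  2-simplices (5): [0,1,8], [1,3,4], [1,4,7], [2,4,7], [2,6,7]

Hence C_0 ≅ Z^9, C_1 ≅ Z^15, C_2 ≅ Z^5.

The boundary map ∂_1: C_1 → C_0 maps an edge to its endpoints' difference, ∂[p,q] = q − p. For instance
  ∂[6,7] = [7] − [6].
The 9×15 boundary matrix has rank 8 and Smith normal form diag(1,1,1,1,1,1,1,1).

The boundary map ∂_2: C_2 → C_1 acts by ∂[p,q,r] = [q,r] − [p,r] + [p,q]. For instance
  ∂[2,4,7] = [4,7] − [2,7] + [2,4],
  ∂[0,1,8] = [1,8] − [0,8] + [0,1].
This gives a 15×5 integer matrix of rank 5; reducing to Smith normal form yields diagonal entries (1,1,1,1,1).

From H_k ≅ ker(∂_k) / im(∂_{k+1}) we obtain:

  H_0: rank C_0 − rank ∂_1 = 9 − 8 = 1, and the invariant factors of ∂_1 are all 1, so H_0 ≅ Z.
  H_1: rank ker ∂_1 − rank ∂_2 = (15 − 8) − 5 = 2, and the invariant factors of ∂_2 are all 1, so H_1 ≅ Z^2.
  H_2: rank ker ∂_2 − rank ∂_3 = (5 − 5) − 0 = 0, and there is no ∂_3, so H_2 ≅ 0.

H_0 = Z,  H_1 = Z^2,  H_2 = 0.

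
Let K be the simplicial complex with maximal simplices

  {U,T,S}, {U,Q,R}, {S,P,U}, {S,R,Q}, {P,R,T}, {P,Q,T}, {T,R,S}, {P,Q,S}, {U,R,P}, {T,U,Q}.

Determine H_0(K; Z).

Take the total order P < Q < R < S < T < U on the vertex set. Then K (dimension 2) consists of the simplices:

  0-simplices (6): P, Q, R, S, T, U
  1-simplices (15): PQ, PR, PS, PT, PU, QR, QS, QT, QU, RS, RT, RU, ST, SU, TU
  2-simplices (10): PQS, PQT, PRT, PRU, PSU, QRS, QRU, QTU, RST, STU

so the chain groups are C_0 ≅ Z^6, C_1 ≅ Z^15, C_2 ≅ Z^10.

Boundary ∂_1: C_1 → C_0 is given by ∂[p,q] = [q] − [p].
The resulting 6×15 matrix has rank 5, and its Smith normal form has invariant factors (1,1,1,1,1).

∂_2: C_2 → C_1 maps a triangle to the signed sum of its edges. For instance
  ∂PSU = SU − PU + PS,
  ∂PQT = QT − PT + PQ.
As a 15×10 matrix over Z this has rank 10, with invariant factors (1,1,1,1,1,1,1,1,1,2).

Reading off H_k = ker ∂_k / im ∂_{k+1}:

  H_0: rank C_0 − rank ∂_1 = 6 − 5 = 1, and the invariant factors of ∂_1 are all 1, so H_0 = Z.

H_0 ≅ Z.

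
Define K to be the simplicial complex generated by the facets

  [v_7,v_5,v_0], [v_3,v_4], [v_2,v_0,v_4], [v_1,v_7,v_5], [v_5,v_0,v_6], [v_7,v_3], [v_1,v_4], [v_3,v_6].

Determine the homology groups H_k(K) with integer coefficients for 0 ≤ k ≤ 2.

H_0 = Z,  H_1 = Z^3,  H_2 = 0.

We work with the vertex ordering v_0 < v_1 < v_2 < v_3 < v_4 < v_5 < v_6 < v_7. The simplices of K, each written with vertices in increasing order, are:

  0-simplices (8): [v_0], [v_1], [v_2], [v_3], [v_4], [v_5], [v_6], [v_7]
  1-simplices (14): [v_0,v_2], [v_0,v_4], [v_0,v_5], [v_0,v_6], [v_0,v_7], [v_1,v_4], [v_1,v_5], [v_1,v_7], [v_2,v_4], [v_3,v_4], [v_3,v_6], [v_3,v_7], [v_5,v_6], [v_5,v_7]
  2-simplices (4): [v_0,v_2,v_4], [v_0,v_5,v_6], [v_0,v_5,v_7], [v_1,v_5,v_7]

so the chain groups are C_0 ≅ Z^8, C_1 ≅ Z^14, C_2 ≅ Z^4.

The boundary map ∂_1: C_1 → C_0 sends each edge [p,q] (with p < q) to q − p. For instance
  ∂[v_3,v_4] = [v_4] − [v_3].
The resulting 8×14 matrix has rank 7, and its Smith normal form has invariant factors (1,1,1,1,1,1,1).

∂_2: C_2 → C_1 sends each 2-simplex [p,q,r] to [q,r] − [p,r] + [p,q]. For instance
  ∂[v_0,v_5,v_6] = [v_5,v_6] − [v_0,v_6] + [v_0,v_5],
  ∂[v_0,v_2,v_4] = [v_2,v_4] − [v_0,v_4] + [v_0,v_2].
This gives a 14×4 integer matrix of rank 4; reducing to Smith normal form yields diagonal entries (1,1,1,1).

Reading off H_k = ker ∂_k / im ∂_{k+1}:

  H_0: rank C_0 − rank ∂_1 = 8 − 7 = 1, and the invariant factors of ∂_1 are all 1, so H_0 = Z.
  H_1: rank ker ∂_1 − rank ∂_2 = (14 − 7) − 4 = 3, and the invariant factors of ∂_2 are all 1, so H_1 = Z^3.
  H_2: rank ker ∂_2 − rank ∂_3 = (4 − 4) − 0 = 0, and there is no ∂_3, so H_2 = 0.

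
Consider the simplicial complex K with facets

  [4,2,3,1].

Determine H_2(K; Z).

Fix the vertex order 1 < 2 < 3 < 4 and write every simplex with vertices in increasing order. Then dim K = 3 and the simplices of K are:

  0-simplices (4): [1], [2], [3], [4]
  1-simplices (6): [1,2], [1,3], [1,4], [2,3], [2,4], [3,4]
  2-simplices (4): [1,2,3], [1,2,4], [1,3,4], [2,3,4]
  3-simplices (1): [1,2,3,4]

so the chain groups are C_0 ≅ Z^4, C_1 ≅ Z^6, C_2 ≅ Z^4, C_3 ≅ Z^1.

∂_1: C_1 → C_0 is given by ∂[p,q] = [q] − [p]. For instance
  ∂[2,3] = [3] − [2].
The 4×6 boundary matrix has rank 3 and Smith normal form diag(1,1,1).

The boundary map ∂_2: C_2 → C_1 sends each 2-simplex [p,q,r] to [q,r] − [p,r] + [p,q]. For instance
  ∂[1,2,4] = [2,4] − [1,4] + [1,2],
  ∂[2,3,4] = [3,4] − [2,4] + [2,3].
As a 6×4 matrix over Z this has rank 3, with invariant factors (1,1,1).

Boundary ∂_3: C_3 → C_2 sends each 3-simplex σ to the alternating sum Σ_i (−1)^i (σ with its i-th vertex removed). For instance
  ∂[1,2,3,4] = [2,3,4] − [1,3,4] + [1,2,4] − [1,2,3].
As a 4×1 matrix over Z this has rank 1, with invariant factors (1).

Reading off H_k = ker ∂_k / im ∂_{k+1}:

  H_2: rank ker ∂_2 − rank ∂_3 = (4 − 3) − 1 = 0, and the invariant factors of ∂_3 are all 1, so H_2 ≅ 0.

(K is a triangulation of the 3-simplex.)

H_2 = 0.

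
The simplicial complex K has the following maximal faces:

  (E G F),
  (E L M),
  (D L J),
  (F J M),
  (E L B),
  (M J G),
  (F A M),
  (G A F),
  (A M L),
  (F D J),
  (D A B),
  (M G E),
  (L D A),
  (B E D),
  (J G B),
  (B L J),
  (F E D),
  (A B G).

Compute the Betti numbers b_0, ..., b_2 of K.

K has 9 vertices, 27 edges, 18 triangles.
rank ∂_0 = 0, rank ∂_1 = 8 ⇒ b_0 = 9 − 0 − 8 = 1; all invariant factors of ∂_1 are 1 so no torsion. So H_0 ≅ Z.
rank ∂_1 = 8, rank ∂_2 = 18 ⇒ b_1 = 27 − 8 − 18 = 1; ∂_2 has invariant factor(s) [2] giving torsion. So H_1 ≅ Z ⊕ Z_2.
rank ∂_2 = 18, rank ∂_3 = 0 ⇒ b_2 = 18 − 18 − 0 = 0. So H_2 ≅ 0.

b_0 = 1, b_1 = 1, b_2 = 0.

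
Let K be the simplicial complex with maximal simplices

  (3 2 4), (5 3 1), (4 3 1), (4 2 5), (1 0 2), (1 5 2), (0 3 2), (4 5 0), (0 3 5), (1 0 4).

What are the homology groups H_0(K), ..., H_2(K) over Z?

H_0 = Z,  H_1 = Z/2Z,  H_2 = 0.

Order the vertices as 0 < 1 < 2 < 3 < 4 < 5. Listing each simplex with vertices in this order, K has dimension 2 with simplices:

  0-simplices (6): [0], [1], [2], [3], [4], [5]
  1-simplices (15): [0,1], [0,2], [0,3], [0,4], [0,5], [1,2], [1,3], [1,4], [1,5], [2,3], [2,4], [2,5], [3,4], [3,5], [4,5]
  2-simplices (10): [0,1,2], [0,1,4], [0,2,3], [0,3,5], [0,4,5], [1,2,5], [1,3,4], [1,3,5], [2,3,4], [2,4,5]

Hence C_0 ≅ Z^6, C_1 ≅ Z^15, C_2 ≅ Z^10.

∂_1: C_1 → C_0 is given by ∂[p,q] = [q] − [p]. For instance
  ∂[0,4] = [4] − [0].
The resulting 6×15 matrix has rank 5, and its Smith normal form has invariant factors (1,1,1,1,1).

The boundary map ∂_2: C_2 → C_1 acts by ∂[p,q,r] = [q,r] − [p,r] + [p,q]. For instance
  ∂[0,1,4] = [1,4] − [0,4] + [0,1],
  ∂[2,3,4] = [3,4] − [2,4] + [2,3].
The resulting 15×10 matrix has rank 10, and its Smith normal form has invariant factors (1,1,1,1,1,1,1,1,1,2).

Reading off H_k = ker ∂_k / im ∂_{k+1}:

  H_0: rank C_0 − rank ∂_1 = 6 − 5 = 1, and the invariant factors of ∂_1 are all 1, so H_0 = Z.
  H_1: rank ker ∂_1 − rank ∂_2 = (15 − 5) − 10 = 0, and ∂_2 has invariant factor 2 > 1, so H_1 = Z/2Z.
  H_2: rank ker ∂_2 − rank ∂_3 = (10 − 10) − 0 = 0, and there is no ∂_3, so H_2 = 0.

As a check, the Euler characteristic is 6 − 15 + 10 = 1, which agrees with 1 − 0 + 0 = 1.
(K is a triangulation of the real projective plane RP^2.)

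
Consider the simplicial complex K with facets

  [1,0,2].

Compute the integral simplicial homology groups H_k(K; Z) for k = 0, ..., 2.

Fix the vertex order 0 < 1 < 2 and write every simplex with vertices in increasing order. Then dim K = 2 and the simplices of K are:

  0-simplices (3): [0], [1], [2]
  1-simplices (3): [0,1], [0,2], [1,2]
  2-simplices (1): [0,1,2]

giving chain groups C_0 ≅ Z^3, C_1 ≅ Z^3, C_2 ≅ Z^1.

Boundary ∂_1: C_1 → C_0 sends each edge [p,q] (with p < q) to q − p. For instance
  ∂[0,2] = [2] − [0].
The 3×3 boundary matrix has rank 2 and Smith normal form diag(1,1).

Boundary ∂_2: C_2 → C_1 maps a triangle to the signed sum of its edges. For instance
  ∂[0,1,2] = [1,2] − [0,2] + [0,1].
The 3×1 boundary matrix has rank 1 and Smith normal form diag(1).

Computing H_k = (kernel of ∂_k) / (image of ∂_{k+1}):

  H_0: rank C_0 − rank ∂_1 = 3 − 2 = 1, and the invariant factors of ∂_1 are all 1, so H_0 ≅ Z.
  H_1: rank ker ∂_1 − rank ∂_2 = (3 − 2) − 1 = 0, and the invariant factors of ∂_2 are all 1, so H_1 ≅ 0.
  H_2: rank ker ∂_2 − rank ∂_3 = (1 − 1) − 0 = 0, and there is no ∂_3, so H_2 ≅ 0.

H_0 ≅ Z,  H_1 = 0,  H_2 = 0.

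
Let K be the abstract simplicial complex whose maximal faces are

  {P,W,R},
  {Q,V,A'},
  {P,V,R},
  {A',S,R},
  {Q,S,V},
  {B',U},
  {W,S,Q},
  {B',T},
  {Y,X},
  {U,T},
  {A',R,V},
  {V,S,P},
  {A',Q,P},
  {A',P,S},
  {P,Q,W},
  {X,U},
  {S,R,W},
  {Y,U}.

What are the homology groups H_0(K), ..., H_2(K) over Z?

K has 12 vertices, 24 edges, 12 triangles.
rank ∂_0 = 0, rank ∂_1 = 10 ⇒ b_0 = 12 − 0 − 10 = 2; all invariant factors of ∂_1 are 1 so no torsion. So H_0 = Z^2.
rank ∂_1 = 10, rank ∂_2 = 12 ⇒ b_1 = 24 − 10 − 12 = 2; ∂_2 has invariant factor(s) [2] giving torsion. So H_1 = Z^2 × Z/2.
rank ∂_2 = 12, rank ∂_3 = 0 ⇒ b_2 = 12 − 12 − 0 = 0. So H_2 = 0.

H_0 = Z^2,  H_1 = Z^2 × Z/2,  H_2 = 0.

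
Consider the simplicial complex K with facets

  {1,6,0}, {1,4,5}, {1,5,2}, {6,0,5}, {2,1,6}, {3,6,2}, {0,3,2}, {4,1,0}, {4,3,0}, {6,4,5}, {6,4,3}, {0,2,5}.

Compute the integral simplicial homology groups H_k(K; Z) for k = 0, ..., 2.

We work with the vertex ordering 0 < 1 < 2 < 3 < 4 < 5 < 6. The simplices of K, each written with vertices in increasing order, are:

  0-simplices (7): [0], [1], [2], [3], [4], [5], [6]
  1-simplices (18): [0,1], [0,2], [0,3], [0,4], [0,5], [0,6], [1,2], [1,4], [1,5], [1,6], [2,3], [2,5], [2,6], [3,4], [3,6], [4,5], [4,6], [5,6]
  2-simplices (12): [0,1,4], [0,1,6], [0,2,3], [0,2,5], [0,3,4], [0,5,6], [1,2,5], [1,2,6], [1,4,5], [2,3,6], [3,4,6], [4,5,6]

giving chain groups C_0 ≅ Z^7, C_1 ≅ Z^18, C_2 ≅ Z^12.

Boundary ∂_1: C_1 → C_0 maps an edge to its endpoints' difference, ∂[p,q] = q − p. For instance
  ∂[1,2] = [2] − [1].
This gives a 7×18 integer matrix of rank 6; reducing to Smith normal form yields diagonal entries (1,1,1,1,1,1).

Boundary ∂_2: C_2 → C_1 maps a triangle to the signed sum of its edges. For instance
  ∂[0,1,6] = [1,6] − [0,6] + [0,1],
  ∂[3,4,6] = [4,6] − [3,6] + [3,4].
The 18×12 boundary matrix has rank 12 and Smith normal form diag(1,1,1,1,1,1,1,1,1,1,1,2).

Computing H_k = (kernel of ∂_k) / (image of ∂_{k+1}):

  H_0: rank C_0 − rank ∂_1 = 7 − 6 = 1, and the invariant factors of ∂_1 are all 1, so H_0 ≅ Z.
  H_1: rank ker ∂_1 − rank ∂_2 = (18 − 6) − 12 = 0, and ∂_2 has invariant factor 2 > 1, so H_1 ≅ Z/2Z.
  H_2: rank ker ∂_2 − rank ∂_3 = (12 − 12) − 0 = 0, and there is no ∂_3, so H_2 ≅ 0.

As a check, the Euler characteristic is 7 − 18 + 12 = 1, which agrees with 1 − 0 + 0 = 1.

H_0 = Z,  H_1 = Z/2Z,  H_2 = 0.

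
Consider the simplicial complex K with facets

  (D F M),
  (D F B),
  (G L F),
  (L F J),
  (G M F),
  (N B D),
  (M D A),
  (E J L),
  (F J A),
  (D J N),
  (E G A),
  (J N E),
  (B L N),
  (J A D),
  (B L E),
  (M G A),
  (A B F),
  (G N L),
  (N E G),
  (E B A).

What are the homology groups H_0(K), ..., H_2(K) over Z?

H_0 ≅ Z,  H_1 ≅ Z ⊕ Z/2Z,  H_2 = 0.

Order the vertices as A < B < D < E < F < G < J < L < M < N. Listing each simplex with vertices in this order, K has dimension 2 with simplices:

  0-simplices (10): A, B, D, E, F, G, J, L, M, N
  1-simplices (30): AB, AD, AE, AF, AG, AJ, AM, BD, BE, BF, BL, BN, DF, DJ, DM, DN, EG, EJ, EL, EN, FG, FJ, FL, FM, GL, GM, GN, JL, JN, LN
  2-simplices (20): ABE, ABF, ADJ, ADM, AEG, AFJ, AGM, BDF, BDN, BEL, BLN, DFM, DJN, EGN, EJL, EJN, FGL, FGM, FJL, GLN

so the chain groups are C_0 ≅ Z^10, C_1 ≅ Z^30, C_2 ≅ Z^20.

The boundary map ∂_1: C_1 → C_0 maps an edge to its endpoints' difference, ∂[p,q] = q − p. For instance
  ∂FM = M − F.
As a 10×30 matrix over Z this has rank 9, with invariant factors (1,1,1,1,1,1,1,1,1).

Boundary ∂_2: C_2 → C_1 sends each 2-simplex [p,q,r] to [q,r] − [p,r] + [p,q]. For instance
  ∂AGM = GM − AM + AG,
  ∂BDF = DF − BF + BD.
The resulting 30×20 matrix has rank 20, and its Smith normal form has invariant factors (1,1,1,1,1,1,1,1,1,1,1,1,1,1,1,1,1,1,1,2).

From H_k ≅ ker(∂_k) / im(∂_{k+1}) we obtain:

  H_0: rank C_0 − rank ∂_1 = 10 − 9 = 1, and the invariant factors of ∂_1 are all 1, so H_0 = Z.
  H_1: rank ker ∂_1 − rank ∂_2 = (30 − 9) − 20 = 1, and ∂_2 has invariant factor 2 > 1, so H_1 = Z ⊕ Z/2Z.
  H_2: rank ker ∂_2 − rank ∂_3 = (20 − 20) − 0 = 0, and there is no ∂_3, so H_2 = 0.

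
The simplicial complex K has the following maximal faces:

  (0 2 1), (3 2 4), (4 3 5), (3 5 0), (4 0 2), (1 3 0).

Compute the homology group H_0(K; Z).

H_0 ≅ Z.

Take the total order 0 < 1 < 2 < 3 < 4 < 5 on the vertex set. Then K (dimension 2) consists of the simplices:

  0-simplices (6): [0], [1], [2], [3], [4], [5]
  1-simplices (12): [0,1], [0,2], [0,3], [0,4], [0,5], [1,2], [1,3], [2,3], [2,4], [3,4], [3,5], [4,5]
  2-simplices (6): [0,1,2], [0,1,3], [0,2,4], [0,3,5], [2,3,4], [3,4,5]

giving chain groups C_0 ≅ Z^6, C_1 ≅ Z^12, C_2 ≅ Z^6.

Boundary ∂_1: C_1 → C_0 is given by ∂[p,q] = [q] − [p]. For instance
  ∂[1,2] = [2] − [1].
This gives a 6×12 integer matrix of rank 5; reducing to Smith normal form yields diagonal entries (1,1,1,1,1).

Boundary ∂_2: C_2 → C_1 sends each 2-simplex [p,q,r] to [q,r] − [p,r] + [p,q]. For instance
  ∂[0,1,3] = [1,3] − [0,3] + [0,1],
  ∂[0,3,5] = [3,5] − [0,5] + [0,3].
This gives a 12×6 integer matrix of rank 6; reducing to Smith normal form yields diagonal entries (1,1,1,1,1,1).

From H_k ≅ ker(∂_k) / im(∂_{k+1}) we obtain:

  H_0: rank C_0 − rank ∂_1 = 6 − 5 = 1, and the invariant factors of ∂_1 are all 1, so H_0 ≅ Z.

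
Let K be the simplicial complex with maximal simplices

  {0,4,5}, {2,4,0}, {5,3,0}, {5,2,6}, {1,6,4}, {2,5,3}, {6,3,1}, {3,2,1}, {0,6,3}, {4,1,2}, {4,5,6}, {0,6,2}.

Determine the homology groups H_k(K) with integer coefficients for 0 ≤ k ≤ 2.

Take the total order 0 < 1 < 2 < 3 < 4 < 5 < 6 on the vertex set. Then K (dimension 2) consists of the simplices:

  0-simplices (7): [0], [1], [2], [3], [4], [5], [6]
  1-simplices (18): [0,2], [0,3], [0,4], [0,5], [0,6], [1,2], [1,3], [1,4], [1,6], [2,3], [2,4], [2,5], [2,6], [3,5], [3,6], [4,5], [4,6], [5,6]
  2-simplices (12): [0,2,4], [0,2,6], [0,3,5], [0,3,6], [0,4,5], [1,2,3], [1,2,4], [1,3,6], [1,4,6], [2,3,5], [2,5,6], [4,5,6]

so the chain groups are C_0 ≅ Z^7, C_1 ≅ Z^18, C_2 ≅ Z^12.

Boundary ∂_1: C_1 → C_0 sends each edge [p,q] (with p < q) to q − p. For instance
  ∂[4,6] = [6] − [4].
The resulting 7×18 matrix has rank 6, and its Smith normal form has invariant factors (1,1,1,1,1,1).

Boundary ∂_2: C_2 → C_1 acts by ∂[p,q,r] = [q,r] − [p,r] + [p,q]. For instance
  ∂[0,2,6] = [2,6] − [0,6] + [0,2],
  ∂[4,5,6] = [5,6] − [4,6] + [4,5].
This gives a 18×12 integer matrix of rank 12; reducing to Smith normal form yields diagonal entries (1,1,1,1,1,1,1,1,1,1,1,2).

Now H_k = ker ∂_k / im ∂_{k+1}, so:

  H_0: rank C_0 − rank ∂_1 = 7 − 6 = 1, and the invariant factors of ∂_1 are all 1, so H_0 = Z.
  H_1: rank ker ∂_1 − rank ∂_2 = (18 − 6) − 12 = 0, and ∂_2 has invariant factor 2 > 1, so H_1 = Z_2.
  H_2: rank ker ∂_2 − rank ∂_3 = (12 − 12) − 0 = 0, and there is no ∂_3, so H_2 = 0.

(K is a triangulation of the real projective plane RP^2.)

H_0 ≅ Z,  H_1 ≅ Z_2,  H_2 = 0.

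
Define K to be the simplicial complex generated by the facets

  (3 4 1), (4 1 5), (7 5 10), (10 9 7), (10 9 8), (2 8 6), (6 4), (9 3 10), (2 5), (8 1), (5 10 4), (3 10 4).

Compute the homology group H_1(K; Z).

H_1 ≅ Z^3.

K has 10 vertices, 21 edges, 9 triangles.
rank ∂_1 = 9, rank ∂_2 = 9 ⇒ b_1 = 21 − 9 − 9 = 3; all invariant factors of ∂_2 are 1 so no torsion. So H_1 = Z^3.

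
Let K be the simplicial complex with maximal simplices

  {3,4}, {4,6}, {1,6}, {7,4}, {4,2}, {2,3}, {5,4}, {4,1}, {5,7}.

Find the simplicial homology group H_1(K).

H_1 = Z^3.

K has 7 vertices, 9 edges.
rank ∂_1 = 6, rank ∂_2 = 0 ⇒ b_1 = 9 − 6 − 0 = 3. So H_1 = Z^3.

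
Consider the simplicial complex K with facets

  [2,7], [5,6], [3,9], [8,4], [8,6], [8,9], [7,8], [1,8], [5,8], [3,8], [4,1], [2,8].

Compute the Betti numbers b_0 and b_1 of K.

Order the vertices as 1 < 2 < 3 < 4 < 5 < 6 < 7 < 8 < 9. Listing each simplex with vertices in this order, K has dimension 1 with simplices:

  0-simplices (9): [1], [2], [3], [4], [5], [6], [7], [8], [9]
  1-simplices (12): [1,4], [1,8], [2,7], [2,8], [3,8], [3,9], [4,8], [5,6], [5,8], [6,8], [7,8], [8,9]

giving chain groups C_0 ≅ Z^9, C_1 ≅ Z^12.

The boundary map ∂_1: C_1 → C_0 sends each edge [p,q] (with p < q) to q − p. For instance
  ∂[8,9] = [9] − [8].
This gives a 9×12 integer matrix of rank 8; reducing to Smith normal form yields diagonal entries (1,1,1,1,1,1,1,1).

Reading off H_k = ker ∂_k / im ∂_{k+1}:

  H_0: rank C_0 − rank ∂_1 = 9 − 8 = 1, and the invariant factors of ∂_1 are all 1, so H_0 = Z.
  H_1: rank ker ∂_1 − rank ∂_2 = (12 − 8) − 0 = 4, and there is no ∂_2, so H_1 = Z^4.

(K is a triangulation of a wedge of 4 circles.)

Hence the Betti numbers are b_0 = 1, b_1 = 4.

b_0 = 1, b_1 = 4.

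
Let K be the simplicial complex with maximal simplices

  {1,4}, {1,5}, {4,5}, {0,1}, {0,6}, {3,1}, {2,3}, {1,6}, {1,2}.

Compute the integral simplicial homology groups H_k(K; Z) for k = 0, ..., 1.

H_0 ≅ Z,  H_1 ≅ Z^3.

Fix the vertex order 0 < 1 < 2 < 3 < 4 < 5 < 6 and write every simplex with vertices in increasing order. Then dim K = 1 and the simplices of K are:

  0-simplices (7): [0], [1], [2], [3], [4], [5], [6]
  1-simplices (9): [0,1], [0,6], [1,2], [1,3], [1,4], [1,5], [1,6], [2,3], [4,5]

giving chain groups C_0 ≅ Z^7, C_1 ≅ Z^9.

The boundary map ∂_1: C_1 → C_0 maps an edge to its endpoints' difference, ∂[p,q] = q − p.
This gives a 7×9 integer matrix of rank 6; reducing to Smith normal form yields diagonal entries (1,1,1,1,1,1).

Reading off H_k = ker ∂_k / im ∂_{k+1}:

  H_0: rank C_0 − rank ∂_1 = 7 − 6 = 1, and the invariant factors of ∂_1 are all 1, so H_0 = Z.
  H_1: rank ker ∂_1 − rank ∂_2 = (9 − 6) − 0 = 3, and there is no ∂_2, so H_1 = Z^3.

As a check, the Euler characteristic is 7 − 9 = -2, which agrees with 1 − 3 = -2.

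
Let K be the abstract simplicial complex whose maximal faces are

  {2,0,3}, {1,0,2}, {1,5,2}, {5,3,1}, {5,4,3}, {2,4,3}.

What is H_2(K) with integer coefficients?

H_2 ≅ 0.

We work with the vertex ordering 0 < 1 < 2 < 3 < 4 < 5. The simplices of K, each written with vertices in increasing order, are:

  0-simplices (6): [0], [1], [2], [3], [4], [5]
  1-simplices (12): [0,1], [0,2], [0,3], [1,2], [1,3], [1,5], [2,3], [2,4], [2,5], [3,4], [3,5], [4,5]
  2-simplices (6): [0,1,2], [0,2,3], [1,2,5], [1,3,5], [2,3,4], [3,4,5]

so the chain groups are C_0 ≅ Z^6, C_1 ≅ Z^12, C_2 ≅ Z^6.

Boundary ∂_1: C_1 → C_0 maps an edge to its endpoints' difference, ∂[p,q] = q − p.
As a 6×12 matrix over Z this has rank 5, with invariant factors (1,1,1,1,1).

Boundary ∂_2: C_2 → C_1 sends each 2-simplex [p,q,r] to [q,r] − [p,r] + [p,q]. For instance
  ∂[0,1,2] = [1,2] − [0,2] + [0,1],
  ∂[0,2,3] = [2,3] − [0,3] + [0,2].
The 12×6 boundary matrix has rank 6 and Smith normal form diag(1,1,1,1,1,1).

Now H_k = ker ∂_k / im ∂_{k+1}, so:

  H_2: rank ker ∂_2 − rank ∂_3 = (6 − 6) − 0 = 0, and there is no ∂_3, so H_2 = 0.

(K is a triangulation of the cylinder S^1 x I.)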